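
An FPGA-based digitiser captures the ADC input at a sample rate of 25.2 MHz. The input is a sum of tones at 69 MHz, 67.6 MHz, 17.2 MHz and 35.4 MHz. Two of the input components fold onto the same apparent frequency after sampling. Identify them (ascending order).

fs/2 = 12.6 MHz.
69 MHz mod fs = 18.6 MHz.
18.6 MHz > fs/2 = 12.6 MHz, folds to fs − 18.6 MHz = 6.6 MHz.
67.6 MHz mod fs = 17.2 MHz.
17.2 MHz > fs/2 = 12.6 MHz, folds to fs − 17.2 MHz = 8 MHz.
17.2 MHz > fs/2 = 12.6 MHz, folds to fs − 17.2 MHz = 8 MHz.
35.4 MHz mod fs = 10.2 MHz.
10.2 MHz ≤ fs/2 = 12.6 MHz, appears at 10.2 MHz.
17.2 MHz and 67.6 MHz both map to 8 MHz.

17.2 MHz, 67.6 MHz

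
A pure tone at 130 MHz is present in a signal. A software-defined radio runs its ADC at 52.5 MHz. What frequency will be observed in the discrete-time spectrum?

130 MHz mod fs = 25 MHz.
25 MHz ≤ fs/2 = 26.25 MHz, appears at 25 MHz.

25 MHz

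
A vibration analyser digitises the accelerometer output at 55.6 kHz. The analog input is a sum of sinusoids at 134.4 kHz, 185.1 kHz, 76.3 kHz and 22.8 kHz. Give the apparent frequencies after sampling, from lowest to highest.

fs/2 = 27.8 kHz.
134.4 kHz mod fs = 23.2 kHz.
23.2 kHz ≤ fs/2 = 27.8 kHz, appears at 23.2 kHz.
185.1 kHz mod fs = 18.3 kHz.
18.3 kHz ≤ fs/2 = 27.8 kHz, appears at 18.3 kHz.
76.3 kHz mod fs = 20.7 kHz.
20.7 kHz ≤ fs/2 = 27.8 kHz, appears at 20.7 kHz.
22.8 kHz ≤ fs/2 = 27.8 kHz, passes unchanged.
Distinct values: {18.3 kHz, 20.7 kHz, 22.8 kHz, 23.2 kHz}.

18.3 kHz, 20.7 kHz, 22.8 kHz, 23.2 kHz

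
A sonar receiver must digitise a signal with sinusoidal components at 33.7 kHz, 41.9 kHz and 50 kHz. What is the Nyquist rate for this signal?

Highest-frequency component: 50 kHz.
Nyquist rate = 2 × 50 kHz = 100 kHz.

100 kHz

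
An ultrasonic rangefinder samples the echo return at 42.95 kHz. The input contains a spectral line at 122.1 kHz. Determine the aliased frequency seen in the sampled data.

6.75 kHz

122.1 kHz mod fs = 36.2 kHz.
36.2 kHz > fs/2 = 21.475 kHz, folds to fs − 36.2 kHz = 6.75 kHz.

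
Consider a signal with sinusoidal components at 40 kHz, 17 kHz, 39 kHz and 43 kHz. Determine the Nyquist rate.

Highest-frequency component: 43 kHz.
Nyquist rate = 2 × 43 kHz = 86 kHz.

86 kHz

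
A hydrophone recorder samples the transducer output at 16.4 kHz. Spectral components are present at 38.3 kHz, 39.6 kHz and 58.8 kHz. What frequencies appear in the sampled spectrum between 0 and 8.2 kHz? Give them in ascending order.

fs/2 = 8.2 kHz.
38.3 kHz mod fs = 5.5 kHz.
5.5 kHz ≤ fs/2 = 8.2 kHz, appears at 5.5 kHz.
39.6 kHz mod fs = 6.8 kHz.
6.8 kHz ≤ fs/2 = 8.2 kHz, appears at 6.8 kHz.
58.8 kHz mod fs = 9.6 kHz.
9.6 kHz > fs/2 = 8.2 kHz, folds to fs − 9.6 kHz = 6.8 kHz.
Distinct values: {5.5 kHz, 6.8 kHz}.

5.5 kHz, 6.8 kHz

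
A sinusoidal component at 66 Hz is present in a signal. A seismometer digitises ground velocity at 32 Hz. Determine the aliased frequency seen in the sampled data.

2 Hz

66 Hz mod fs = 2 Hz.
2 Hz ≤ fs/2 = 16 Hz, appears at 2 Hz.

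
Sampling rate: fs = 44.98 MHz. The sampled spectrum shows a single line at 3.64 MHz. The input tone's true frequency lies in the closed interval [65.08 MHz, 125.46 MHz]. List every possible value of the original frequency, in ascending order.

86.32 MHz, 93.6 MHz

Frequencies that alias to 3.64 MHz are k·fs ± 3.64 MHz for integer k ≥ 0.
k=0: 3.64 MHz.
k=1: 41.34 MHz, 48.62 MHz.
k=2: 86.32 MHz, 93.6 MHz.
k=3: 131.3 MHz, 138.58 MHz.
Within [65.08 MHz, 125.46 MHz]: 86.32 MHz, 93.6 MHz.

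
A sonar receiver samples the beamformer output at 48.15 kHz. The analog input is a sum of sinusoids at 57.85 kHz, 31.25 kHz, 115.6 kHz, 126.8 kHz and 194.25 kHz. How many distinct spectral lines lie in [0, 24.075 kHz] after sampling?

5

fs/2 = 24.075 kHz.
57.85 kHz mod fs = 9.7 kHz.
9.7 kHz ≤ fs/2 = 24.075 kHz, appears at 9.7 kHz.
31.25 kHz > fs/2 = 24.075 kHz, folds to fs − 31.25 kHz = 16.9 kHz.
115.6 kHz mod fs = 19.3 kHz.
19.3 kHz ≤ fs/2 = 24.075 kHz, appears at 19.3 kHz.
126.8 kHz mod fs = 30.5 kHz.
30.5 kHz > fs/2 = 24.075 kHz, folds to fs − 30.5 kHz = 17.65 kHz.
194.25 kHz mod fs = 1.65 kHz.
1.65 kHz ≤ fs/2 = 24.075 kHz, appears at 1.65 kHz.
Distinct values: {1.65 kHz, 9.7 kHz, 16.9 kHz, 17.65 kHz, 19.3 kHz} → 5.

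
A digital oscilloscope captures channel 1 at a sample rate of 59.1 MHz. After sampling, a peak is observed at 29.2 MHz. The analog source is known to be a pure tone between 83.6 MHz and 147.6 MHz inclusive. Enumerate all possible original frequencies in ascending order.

Frequencies that alias to 29.2 MHz are k·fs ± 29.2 MHz for integer k ≥ 0.
k=0: 29.2 MHz.
k=1: 29.9 MHz, 88.3 MHz.
k=2: 89 MHz, 147.4 MHz.
k=3: 148.1 MHz, 206.5 MHz.
Within [83.6 MHz, 147.6 MHz]: 88.3 MHz, 89 MHz, 147.4 MHz.

88.3 MHz, 89 MHz, 147.4 MHz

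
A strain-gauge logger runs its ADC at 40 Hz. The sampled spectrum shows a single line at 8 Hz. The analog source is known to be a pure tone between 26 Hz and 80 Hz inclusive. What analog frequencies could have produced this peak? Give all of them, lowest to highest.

Frequencies that alias to 8 Hz are k·fs ± 8 Hz for integer k ≥ 0.
k=0: 8 Hz.
k=1: 32 Hz, 48 Hz.
k=2: 72 Hz, 88 Hz.
k=3: 112 Hz, 128 Hz.
Within [26 Hz, 80 Hz]: 32 Hz, 48 Hz, 72 Hz.

32 Hz, 48 Hz, 72 Hz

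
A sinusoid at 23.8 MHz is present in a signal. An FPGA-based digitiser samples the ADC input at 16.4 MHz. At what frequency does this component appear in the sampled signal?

23.8 MHz mod fs = 7.4 MHz.
7.4 MHz ≤ fs/2 = 8.2 MHz, appears at 7.4 MHz.

7.4 MHz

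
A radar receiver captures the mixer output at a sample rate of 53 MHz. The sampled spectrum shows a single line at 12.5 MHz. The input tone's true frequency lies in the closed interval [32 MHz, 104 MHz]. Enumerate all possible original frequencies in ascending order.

40.5 MHz, 65.5 MHz, 93.5 MHz

Frequencies that alias to 12.5 MHz are k·fs ± 12.5 MHz for integer k ≥ 0.
k=0: 12.5 MHz.
k=1: 40.5 MHz, 65.5 MHz.
k=2: 93.5 MHz, 118.5 MHz.
k=3: 146.5 MHz, 171.5 MHz.
Within [32 MHz, 104 MHz]: 40.5 MHz, 65.5 MHz, 93.5 MHz.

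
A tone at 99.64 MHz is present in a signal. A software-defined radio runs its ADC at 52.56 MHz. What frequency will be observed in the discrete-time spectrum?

99.64 MHz mod fs = 47.08 MHz.
47.08 MHz > fs/2 = 26.28 MHz, folds to fs − 47.08 MHz = 5.48 MHz.

5.48 MHz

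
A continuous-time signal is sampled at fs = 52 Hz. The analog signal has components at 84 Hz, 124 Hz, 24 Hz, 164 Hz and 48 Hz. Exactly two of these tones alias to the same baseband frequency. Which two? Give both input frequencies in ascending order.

fs/2 = 26 Hz.
84 Hz mod fs = 32 Hz.
32 Hz > fs/2 = 26 Hz, folds to fs − 32 Hz = 20 Hz.
124 Hz mod fs = 20 Hz.
20 Hz ≤ fs/2 = 26 Hz, appears at 20 Hz.
24 Hz ≤ fs/2 = 26 Hz, passes unchanged.
164 Hz mod fs = 8 Hz.
8 Hz ≤ fs/2 = 26 Hz, appears at 8 Hz.
48 Hz > fs/2 = 26 Hz, folds to fs − 48 Hz = 4 Hz.
84 Hz and 124 Hz both map to 20 Hz.

84 Hz, 124 Hz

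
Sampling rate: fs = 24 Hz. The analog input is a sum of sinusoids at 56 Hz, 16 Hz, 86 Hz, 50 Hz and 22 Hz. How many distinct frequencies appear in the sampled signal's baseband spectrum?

3

fs/2 = 12 Hz.
56 Hz mod fs = 8 Hz.
8 Hz ≤ fs/2 = 12 Hz, appears at 8 Hz.
16 Hz > fs/2 = 12 Hz, folds to fs − 16 Hz = 8 Hz.
86 Hz mod fs = 14 Hz.
14 Hz > fs/2 = 12 Hz, folds to fs − 14 Hz = 10 Hz.
50 Hz mod fs = 2 Hz.
2 Hz ≤ fs/2 = 12 Hz, appears at 2 Hz.
22 Hz > fs/2 = 12 Hz, folds to fs − 22 Hz = 2 Hz.
Distinct values: {2 Hz, 8 Hz, 10 Hz} → 3.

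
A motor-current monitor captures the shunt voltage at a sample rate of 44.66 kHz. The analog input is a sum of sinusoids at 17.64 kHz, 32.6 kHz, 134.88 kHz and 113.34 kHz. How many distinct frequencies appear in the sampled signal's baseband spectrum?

fs/2 = 22.33 kHz.
17.64 kHz ≤ fs/2 = 22.33 kHz, passes unchanged.
32.6 kHz > fs/2 = 22.33 kHz, folds to fs − 32.6 kHz = 12.06 kHz.
134.88 kHz mod fs = 0.9 kHz.
0.9 kHz ≤ fs/2 = 22.33 kHz, appears at 0.9 kHz.
113.34 kHz mod fs = 24.02 kHz.
24.02 kHz > fs/2 = 22.33 kHz, folds to fs − 24.02 kHz = 20.64 kHz.
Distinct values: {0.9 kHz, 12.06 kHz, 17.64 kHz, 20.64 kHz} → 4.

4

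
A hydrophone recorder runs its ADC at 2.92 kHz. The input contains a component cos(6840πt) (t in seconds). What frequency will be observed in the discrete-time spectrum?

0.5 kHz

ω = 6840π rad/s → f = ω/(2π) = 3420 Hz = 3.42 kHz.
3.42 kHz mod fs = 0.5 kHz.
0.5 kHz ≤ fs/2 = 1.46 kHz, appears at 0.5 kHz.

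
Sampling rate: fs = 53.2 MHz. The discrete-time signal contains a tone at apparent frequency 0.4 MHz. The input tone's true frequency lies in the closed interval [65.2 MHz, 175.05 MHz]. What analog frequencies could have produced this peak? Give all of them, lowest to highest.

106 MHz, 106.8 MHz, 159.2 MHz, 160 MHz

Frequencies that alias to 0.4 MHz are k·fs ± 0.4 MHz for integer k ≥ 0.
k=0: 0.4 MHz.
k=1: 52.8 MHz, 53.6 MHz.
k=2: 106 MHz, 106.8 MHz.
k=3: 159.2 MHz, 160 MHz.
k=4: 212.4 MHz, 213.2 MHz.
Within [65.2 MHz, 175.05 MHz]: 106 MHz, 106.8 MHz, 159.2 MHz, 160 MHz.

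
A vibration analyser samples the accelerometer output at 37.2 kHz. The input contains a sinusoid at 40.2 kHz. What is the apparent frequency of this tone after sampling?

40.2 kHz mod fs = 3 kHz.
3 kHz ≤ fs/2 = 18.6 kHz, appears at 3 kHz.

3 kHz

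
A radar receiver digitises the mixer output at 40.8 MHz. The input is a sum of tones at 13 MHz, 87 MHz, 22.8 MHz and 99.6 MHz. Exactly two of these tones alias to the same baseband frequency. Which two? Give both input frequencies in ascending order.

fs/2 = 20.4 MHz.
13 MHz ≤ fs/2 = 20.4 MHz, passes unchanged.
87 MHz mod fs = 5.4 MHz.
5.4 MHz ≤ fs/2 = 20.4 MHz, appears at 5.4 MHz.
22.8 MHz > fs/2 = 20.4 MHz, folds to fs − 22.8 MHz = 18 MHz.
99.6 MHz mod fs = 18 MHz.
18 MHz ≤ fs/2 = 20.4 MHz, appears at 18 MHz.
22.8 MHz and 99.6 MHz both map to 18 MHz.

22.8 MHz, 99.6 MHz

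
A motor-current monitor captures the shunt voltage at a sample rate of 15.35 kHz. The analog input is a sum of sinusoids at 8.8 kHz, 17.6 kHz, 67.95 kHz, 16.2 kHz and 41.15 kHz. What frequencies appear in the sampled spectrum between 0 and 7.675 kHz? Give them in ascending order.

0.85 kHz, 2.25 kHz, 4.9 kHz, 6.55 kHz

fs/2 = 7.675 kHz.
8.8 kHz > fs/2 = 7.675 kHz, folds to fs − 8.8 kHz = 6.55 kHz.
17.6 kHz mod fs = 2.25 kHz.
2.25 kHz ≤ fs/2 = 7.675 kHz, appears at 2.25 kHz.
67.95 kHz mod fs = 6.55 kHz.
6.55 kHz ≤ fs/2 = 7.675 kHz, appears at 6.55 kHz.
16.2 kHz mod fs = 0.85 kHz.
0.85 kHz ≤ fs/2 = 7.675 kHz, appears at 0.85 kHz.
41.15 kHz mod fs = 10.45 kHz.
10.45 kHz > fs/2 = 7.675 kHz, folds to fs − 10.45 kHz = 4.9 kHz.
Distinct values: {0.85 kHz, 2.25 kHz, 4.9 kHz, 6.55 kHz}.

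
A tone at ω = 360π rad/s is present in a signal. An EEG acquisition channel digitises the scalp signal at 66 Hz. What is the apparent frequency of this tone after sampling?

18 Hz

ω = 360π rad/s → f = ω/(2π) = 180 Hz.
180 Hz mod fs = 48 Hz.
48 Hz > fs/2 = 33 Hz, folds to fs − 48 Hz = 18 Hz.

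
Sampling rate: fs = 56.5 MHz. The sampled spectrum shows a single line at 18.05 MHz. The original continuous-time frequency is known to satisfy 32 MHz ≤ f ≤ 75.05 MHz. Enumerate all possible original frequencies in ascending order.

38.45 MHz, 74.55 MHz

Frequencies that alias to 18.05 MHz are k·fs ± 18.05 MHz for integer k ≥ 0.
k=0: 18.05 MHz.
k=1: 38.45 MHz, 74.55 MHz.
k=2: 94.95 MHz, 131.05 MHz.
Within [32 MHz, 75.05 MHz]: 38.45 MHz, 74.55 MHz.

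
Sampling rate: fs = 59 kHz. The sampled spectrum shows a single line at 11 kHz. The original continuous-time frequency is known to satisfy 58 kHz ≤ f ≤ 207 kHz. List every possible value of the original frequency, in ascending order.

Frequencies that alias to 11 kHz are k·fs ± 11 kHz for integer k ≥ 0.
k=0: 11 kHz.
k=1: 48 kHz, 70 kHz.
k=2: 107 kHz, 129 kHz.
k=3: 166 kHz, 188 kHz.
k=4: 225 kHz, 247 kHz.
Within [58 kHz, 207 kHz]: 70 kHz, 107 kHz, 129 kHz, 166 kHz, 188 kHz.

70 kHz, 107 kHz, 129 kHz, 166 kHz, 188 kHz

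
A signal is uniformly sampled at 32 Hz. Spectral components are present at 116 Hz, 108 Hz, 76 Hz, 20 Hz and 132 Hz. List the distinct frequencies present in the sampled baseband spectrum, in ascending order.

4 Hz, 12 Hz

fs/2 = 16 Hz.
116 Hz mod fs = 20 Hz.
20 Hz > fs/2 = 16 Hz, folds to fs − 20 Hz = 12 Hz.
108 Hz mod fs = 12 Hz.
12 Hz ≤ fs/2 = 16 Hz, appears at 12 Hz.
76 Hz mod fs = 12 Hz.
12 Hz ≤ fs/2 = 16 Hz, appears at 12 Hz.
20 Hz > fs/2 = 16 Hz, folds to fs − 20 Hz = 12 Hz.
132 Hz mod fs = 4 Hz.
4 Hz ≤ fs/2 = 16 Hz, appears at 4 Hz.
Distinct values: {4 Hz, 12 Hz}.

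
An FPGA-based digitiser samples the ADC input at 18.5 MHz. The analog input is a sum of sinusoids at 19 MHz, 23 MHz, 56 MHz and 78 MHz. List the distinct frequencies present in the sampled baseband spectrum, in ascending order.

fs/2 = 9.25 MHz.
19 MHz mod fs = 0.5 MHz.
0.5 MHz ≤ fs/2 = 9.25 MHz, appears at 0.5 MHz.
23 MHz mod fs = 4.5 MHz.
4.5 MHz ≤ fs/2 = 9.25 MHz, appears at 4.5 MHz.
56 MHz mod fs = 0.5 MHz.
0.5 MHz ≤ fs/2 = 9.25 MHz, appears at 0.5 MHz.
78 MHz mod fs = 4 MHz.
4 MHz ≤ fs/2 = 9.25 MHz, appears at 4 MHz.
Distinct values: {0.5 MHz, 4 MHz, 4.5 MHz}.

0.5 MHz, 4 MHz, 4.5 MHz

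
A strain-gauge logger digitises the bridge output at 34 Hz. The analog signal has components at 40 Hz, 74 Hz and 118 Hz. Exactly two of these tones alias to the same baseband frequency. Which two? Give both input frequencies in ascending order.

40 Hz, 74 Hz

fs/2 = 17 Hz.
40 Hz mod fs = 6 Hz.
6 Hz ≤ fs/2 = 17 Hz, appears at 6 Hz.
74 Hz mod fs = 6 Hz.
6 Hz ≤ fs/2 = 17 Hz, appears at 6 Hz.
118 Hz mod fs = 16 Hz.
16 Hz ≤ fs/2 = 17 Hz, appears at 16 Hz.
40 Hz and 74 Hz both map to 6 Hz.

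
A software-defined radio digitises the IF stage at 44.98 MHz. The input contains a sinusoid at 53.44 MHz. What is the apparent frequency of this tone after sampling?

53.44 MHz mod fs = 8.46 MHz.
8.46 MHz ≤ fs/2 = 22.49 MHz, appears at 8.46 MHz.

8.46 MHz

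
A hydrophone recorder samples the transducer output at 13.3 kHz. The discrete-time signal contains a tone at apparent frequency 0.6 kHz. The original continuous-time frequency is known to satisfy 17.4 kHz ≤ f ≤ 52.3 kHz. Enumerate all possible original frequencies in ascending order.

Frequencies that alias to 0.6 kHz are k·fs ± 0.6 kHz for integer k ≥ 0.
k=0: 0.6 kHz.
k=1: 12.7 kHz, 13.9 kHz.
k=2: 26 kHz, 27.2 kHz.
k=3: 39.3 kHz, 40.5 kHz.
k=4: 52.6 kHz, 53.8 kHz.
Within [17.4 kHz, 52.3 kHz]: 26 kHz, 27.2 kHz, 39.3 kHz, 40.5 kHz.

26 kHz, 27.2 kHz, 39.3 kHz, 40.5 kHz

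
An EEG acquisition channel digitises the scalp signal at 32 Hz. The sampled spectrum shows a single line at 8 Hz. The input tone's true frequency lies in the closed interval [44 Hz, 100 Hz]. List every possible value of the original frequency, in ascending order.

56 Hz, 72 Hz, 88 Hz

Frequencies that alias to 8 Hz are k·fs ± 8 Hz for integer k ≥ 0.
k=0: 8 Hz.
k=1: 24 Hz, 40 Hz.
k=2: 56 Hz, 72 Hz.
k=3: 88 Hz, 104 Hz.
k=4: 120 Hz, 136 Hz.
Within [44 Hz, 100 Hz]: 56 Hz, 72 Hz, 88 Hz.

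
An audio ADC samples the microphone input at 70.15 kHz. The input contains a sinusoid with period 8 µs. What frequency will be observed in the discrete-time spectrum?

T = 8 µs → f = 1/T = 125 kHz.
125 kHz mod fs = 54.85 kHz.
54.85 kHz > fs/2 = 35.075 kHz, folds to fs − 54.85 kHz = 15.3 kHz.

15.3 kHz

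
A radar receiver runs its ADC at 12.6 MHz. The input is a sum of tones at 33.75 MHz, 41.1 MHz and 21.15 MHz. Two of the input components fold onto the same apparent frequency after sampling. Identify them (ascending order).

21.15 MHz, 33.75 MHz

fs/2 = 6.3 MHz.
33.75 MHz mod fs = 8.55 MHz.
8.55 MHz > fs/2 = 6.3 MHz, folds to fs − 8.55 MHz = 4.05 MHz.
41.1 MHz mod fs = 3.3 MHz.
3.3 MHz ≤ fs/2 = 6.3 MHz, appears at 3.3 MHz.
21.15 MHz mod fs = 8.55 MHz.
8.55 MHz > fs/2 = 6.3 MHz, folds to fs − 8.55 MHz = 4.05 MHz.
21.15 MHz and 33.75 MHz both map to 4.05 MHz.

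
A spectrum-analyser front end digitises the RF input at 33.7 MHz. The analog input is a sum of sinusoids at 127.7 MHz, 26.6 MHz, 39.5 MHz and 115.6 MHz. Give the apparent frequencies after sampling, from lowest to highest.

fs/2 = 16.85 MHz.
127.7 MHz mod fs = 26.6 MHz.
26.6 MHz > fs/2 = 16.85 MHz, folds to fs − 26.6 MHz = 7.1 MHz.
26.6 MHz > fs/2 = 16.85 MHz, folds to fs − 26.6 MHz = 7.1 MHz.
39.5 MHz mod fs = 5.8 MHz.
5.8 MHz ≤ fs/2 = 16.85 MHz, appears at 5.8 MHz.
115.6 MHz mod fs = 14.5 MHz.
14.5 MHz ≤ fs/2 = 16.85 MHz, appears at 14.5 MHz.
Distinct values: {5.8 MHz, 7.1 MHz, 14.5 MHz}.

5.8 MHz, 7.1 MHz, 14.5 MHz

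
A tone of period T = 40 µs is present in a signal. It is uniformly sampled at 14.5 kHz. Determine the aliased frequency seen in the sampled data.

4 kHz

T = 40 µs → f = 1/T = 25 kHz.
25 kHz mod fs = 10.5 kHz.
10.5 kHz > fs/2 = 7.25 kHz, folds to fs − 10.5 kHz = 4 kHz.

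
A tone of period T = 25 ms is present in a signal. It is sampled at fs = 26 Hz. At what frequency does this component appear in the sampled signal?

12 Hz

T = 25 ms → f = 1/T = 40 Hz.
40 Hz mod fs = 14 Hz.
14 Hz > fs/2 = 13 Hz, folds to fs − 14 Hz = 12 Hz.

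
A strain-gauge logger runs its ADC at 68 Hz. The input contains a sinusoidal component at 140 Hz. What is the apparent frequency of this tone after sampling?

4 Hz

140 Hz mod fs = 4 Hz.
4 Hz ≤ fs/2 = 34 Hz, appears at 4 Hz.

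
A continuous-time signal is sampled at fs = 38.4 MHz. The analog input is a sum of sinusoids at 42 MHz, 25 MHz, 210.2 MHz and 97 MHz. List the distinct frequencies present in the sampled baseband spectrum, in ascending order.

fs/2 = 19.2 MHz.
42 MHz mod fs = 3.6 MHz.
3.6 MHz ≤ fs/2 = 19.2 MHz, appears at 3.6 MHz.
25 MHz > fs/2 = 19.2 MHz, folds to fs − 25 MHz = 13.4 MHz.
210.2 MHz mod fs = 18.2 MHz.
18.2 MHz ≤ fs/2 = 19.2 MHz, appears at 18.2 MHz.
97 MHz mod fs = 20.2 MHz.
20.2 MHz > fs/2 = 19.2 MHz, folds to fs − 20.2 MHz = 18.2 MHz.
Distinct values: {3.6 MHz, 13.4 MHz, 18.2 MHz}.

3.6 MHz, 13.4 MHz, 18.2 MHz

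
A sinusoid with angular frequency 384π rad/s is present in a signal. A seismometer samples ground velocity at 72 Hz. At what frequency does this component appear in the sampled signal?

ω = 384π rad/s → f = ω/(2π) = 192 Hz.
192 Hz mod fs = 48 Hz.
48 Hz > fs/2 = 36 Hz, folds to fs − 48 Hz = 24 Hz.

24 Hz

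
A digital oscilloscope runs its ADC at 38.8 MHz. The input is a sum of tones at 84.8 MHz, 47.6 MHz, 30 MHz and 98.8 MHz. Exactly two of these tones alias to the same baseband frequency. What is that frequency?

fs/2 = 19.4 MHz.
84.8 MHz mod fs = 7.2 MHz.
7.2 MHz ≤ fs/2 = 19.4 MHz, appears at 7.2 MHz.
47.6 MHz mod fs = 8.8 MHz.
8.8 MHz ≤ fs/2 = 19.4 MHz, appears at 8.8 MHz.
30 MHz > fs/2 = 19.4 MHz, folds to fs − 30 MHz = 8.8 MHz.
98.8 MHz mod fs = 21.2 MHz.
21.2 MHz > fs/2 = 19.4 MHz, folds to fs − 21.2 MHz = 17.6 MHz.
30 MHz and 47.6 MHz both map to 8.8 MHz.

8.8 MHz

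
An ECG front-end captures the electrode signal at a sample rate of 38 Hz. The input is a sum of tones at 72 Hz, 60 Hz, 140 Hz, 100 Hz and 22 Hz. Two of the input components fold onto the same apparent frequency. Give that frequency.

fs/2 = 19 Hz.
72 Hz mod fs = 34 Hz.
34 Hz > fs/2 = 19 Hz, folds to fs − 34 Hz = 4 Hz.
60 Hz mod fs = 22 Hz.
22 Hz > fs/2 = 19 Hz, folds to fs − 22 Hz = 16 Hz.
140 Hz mod fs = 26 Hz.
26 Hz > fs/2 = 19 Hz, folds to fs − 26 Hz = 12 Hz.
100 Hz mod fs = 24 Hz.
24 Hz > fs/2 = 19 Hz, folds to fs − 24 Hz = 14 Hz.
22 Hz > fs/2 = 19 Hz, folds to fs − 22 Hz = 16 Hz.
22 Hz and 60 Hz both map to 16 Hz.

16 Hz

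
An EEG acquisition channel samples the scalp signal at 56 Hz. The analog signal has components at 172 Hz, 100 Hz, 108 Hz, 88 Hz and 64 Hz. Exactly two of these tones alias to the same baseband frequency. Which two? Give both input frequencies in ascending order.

fs/2 = 28 Hz.
172 Hz mod fs = 4 Hz.
4 Hz ≤ fs/2 = 28 Hz, appears at 4 Hz.
100 Hz mod fs = 44 Hz.
44 Hz > fs/2 = 28 Hz, folds to fs − 44 Hz = 12 Hz.
108 Hz mod fs = 52 Hz.
52 Hz > fs/2 = 28 Hz, folds to fs − 52 Hz = 4 Hz.
88 Hz mod fs = 32 Hz.
32 Hz > fs/2 = 28 Hz, folds to fs − 32 Hz = 24 Hz.
64 Hz mod fs = 8 Hz.
8 Hz ≤ fs/2 = 28 Hz, appears at 8 Hz.
108 Hz and 172 Hz both map to 4 Hz.

108 Hz, 172 Hz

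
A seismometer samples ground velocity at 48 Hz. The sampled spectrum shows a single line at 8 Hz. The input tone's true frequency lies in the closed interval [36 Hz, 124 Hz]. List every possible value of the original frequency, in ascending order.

40 Hz, 56 Hz, 88 Hz, 104 Hz

Frequencies that alias to 8 Hz are k·fs ± 8 Hz for integer k ≥ 0.
k=0: 8 Hz.
k=1: 40 Hz, 56 Hz.
k=2: 88 Hz, 104 Hz.
k=3: 136 Hz, 152 Hz.
Within [36 Hz, 124 Hz]: 40 Hz, 56 Hz, 88 Hz, 104 Hz.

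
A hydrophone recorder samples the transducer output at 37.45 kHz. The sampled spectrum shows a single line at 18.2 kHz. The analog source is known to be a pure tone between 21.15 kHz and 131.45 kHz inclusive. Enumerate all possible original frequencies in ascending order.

Frequencies that alias to 18.2 kHz are k·fs ± 18.2 kHz for integer k ≥ 0.
k=0: 18.2 kHz.
k=1: 19.25 kHz, 55.65 kHz.
k=2: 56.7 kHz, 93.1 kHz.
k=3: 94.15 kHz, 130.55 kHz.
k=4: 131.6 kHz, 168 kHz.
Within [21.15 kHz, 131.45 kHz]: 55.65 kHz, 56.7 kHz, 93.1 kHz, 94.15 kHz, 130.55 kHz.

55.65 kHz, 56.7 kHz, 93.1 kHz, 94.15 kHz, 130.55 kHz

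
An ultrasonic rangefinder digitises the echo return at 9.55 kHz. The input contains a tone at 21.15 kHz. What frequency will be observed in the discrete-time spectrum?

2.05 kHz

21.15 kHz mod fs = 2.05 kHz.
2.05 kHz ≤ fs/2 = 4.775 kHz, appears at 2.05 kHz.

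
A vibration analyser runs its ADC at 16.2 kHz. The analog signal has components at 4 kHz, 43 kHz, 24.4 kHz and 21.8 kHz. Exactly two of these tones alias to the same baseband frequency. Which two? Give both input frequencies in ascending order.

21.8 kHz, 43 kHz

fs/2 = 8.1 kHz.
4 kHz ≤ fs/2 = 8.1 kHz, passes unchanged.
43 kHz mod fs = 10.6 kHz.
10.6 kHz > fs/2 = 8.1 kHz, folds to fs − 10.6 kHz = 5.6 kHz.
24.4 kHz mod fs = 8.2 kHz.
8.2 kHz > fs/2 = 8.1 kHz, folds to fs − 8.2 kHz = 8 kHz.
21.8 kHz mod fs = 5.6 kHz.
5.6 kHz ≤ fs/2 = 8.1 kHz, appears at 5.6 kHz.
21.8 kHz and 43 kHz both map to 5.6 kHz.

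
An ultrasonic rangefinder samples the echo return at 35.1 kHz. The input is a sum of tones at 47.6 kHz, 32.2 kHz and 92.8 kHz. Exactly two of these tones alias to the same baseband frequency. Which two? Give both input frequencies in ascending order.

47.6 kHz, 92.8 kHz

fs/2 = 17.55 kHz.
47.6 kHz mod fs = 12.5 kHz.
12.5 kHz ≤ fs/2 = 17.55 kHz, appears at 12.5 kHz.
32.2 kHz > fs/2 = 17.55 kHz, folds to fs − 32.2 kHz = 2.9 kHz.
92.8 kHz mod fs = 22.6 kHz.
22.6 kHz > fs/2 = 17.55 kHz, folds to fs − 22.6 kHz = 12.5 kHz.
47.6 kHz and 92.8 kHz both map to 12.5 kHz.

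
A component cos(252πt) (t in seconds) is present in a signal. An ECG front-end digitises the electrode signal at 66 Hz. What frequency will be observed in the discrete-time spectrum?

6 Hz

ω = 252π rad/s → f = ω/(2π) = 126 Hz.
126 Hz mod fs = 60 Hz.
60 Hz > fs/2 = 33 Hz, folds to fs − 60 Hz = 6 Hz.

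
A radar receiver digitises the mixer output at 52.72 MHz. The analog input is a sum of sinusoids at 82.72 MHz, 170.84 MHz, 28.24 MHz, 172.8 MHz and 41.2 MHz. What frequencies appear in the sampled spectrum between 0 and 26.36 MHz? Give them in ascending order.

11.52 MHz, 12.68 MHz, 14.64 MHz, 22.72 MHz, 24.48 MHz

fs/2 = 26.36 MHz.
82.72 MHz mod fs = 30 MHz.
30 MHz > fs/2 = 26.36 MHz, folds to fs − 30 MHz = 22.72 MHz.
170.84 MHz mod fs = 12.68 MHz.
12.68 MHz ≤ fs/2 = 26.36 MHz, appears at 12.68 MHz.
28.24 MHz > fs/2 = 26.36 MHz, folds to fs − 28.24 MHz = 24.48 MHz.
172.8 MHz mod fs = 14.64 MHz.
14.64 MHz ≤ fs/2 = 26.36 MHz, appears at 14.64 MHz.
41.2 MHz > fs/2 = 26.36 MHz, folds to fs − 41.2 MHz = 11.52 MHz.
Distinct values: {11.52 MHz, 12.68 MHz, 14.64 MHz, 22.72 MHz, 24.48 MHz}.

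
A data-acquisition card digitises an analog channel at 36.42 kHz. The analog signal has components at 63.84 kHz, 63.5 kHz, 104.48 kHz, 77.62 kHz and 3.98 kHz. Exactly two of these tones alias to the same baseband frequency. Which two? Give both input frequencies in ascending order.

77.62 kHz, 104.48 kHz

fs/2 = 18.21 kHz.
63.84 kHz mod fs = 27.42 kHz.
27.42 kHz > fs/2 = 18.21 kHz, folds to fs − 27.42 kHz = 9 kHz.
63.5 kHz mod fs = 27.08 kHz.
27.08 kHz > fs/2 = 18.21 kHz, folds to fs − 27.08 kHz = 9.34 kHz.
104.48 kHz mod fs = 31.64 kHz.
31.64 kHz > fs/2 = 18.21 kHz, folds to fs − 31.64 kHz = 4.78 kHz.
77.62 kHz mod fs = 4.78 kHz.
4.78 kHz ≤ fs/2 = 18.21 kHz, appears at 4.78 kHz.
3.98 kHz ≤ fs/2 = 18.21 kHz, passes unchanged.
77.62 kHz and 104.48 kHz both map to 4.78 kHz.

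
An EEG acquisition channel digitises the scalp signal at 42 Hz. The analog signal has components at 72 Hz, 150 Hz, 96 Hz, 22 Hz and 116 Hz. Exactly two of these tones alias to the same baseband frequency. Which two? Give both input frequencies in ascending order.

72 Hz, 96 Hz

fs/2 = 21 Hz.
72 Hz mod fs = 30 Hz.
30 Hz > fs/2 = 21 Hz, folds to fs − 30 Hz = 12 Hz.
150 Hz mod fs = 24 Hz.
24 Hz > fs/2 = 21 Hz, folds to fs − 24 Hz = 18 Hz.
96 Hz mod fs = 12 Hz.
12 Hz ≤ fs/2 = 21 Hz, appears at 12 Hz.
22 Hz > fs/2 = 21 Hz, folds to fs − 22 Hz = 20 Hz.
116 Hz mod fs = 32 Hz.
32 Hz > fs/2 = 21 Hz, folds to fs − 32 Hz = 10 Hz.
72 Hz and 96 Hz both map to 12 Hz.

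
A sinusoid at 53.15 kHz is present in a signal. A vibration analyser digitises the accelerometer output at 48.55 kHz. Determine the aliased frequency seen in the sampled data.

53.15 kHz mod fs = 4.6 kHz.
4.6 kHz ≤ fs/2 = 24.275 kHz, appears at 4.6 kHz.

4.6 kHz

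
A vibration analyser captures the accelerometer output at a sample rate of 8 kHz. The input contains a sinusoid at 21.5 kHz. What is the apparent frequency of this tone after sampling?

2.5 kHz

21.5 kHz mod fs = 5.5 kHz.
5.5 kHz > fs/2 = 4 kHz, folds to fs − 5.5 kHz = 2.5 kHz.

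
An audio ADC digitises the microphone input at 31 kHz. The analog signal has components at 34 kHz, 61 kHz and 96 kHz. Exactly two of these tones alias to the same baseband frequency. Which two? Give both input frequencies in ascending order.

34 kHz, 96 kHz

fs/2 = 15.5 kHz.
34 kHz mod fs = 3 kHz.
3 kHz ≤ fs/2 = 15.5 kHz, appears at 3 kHz.
61 kHz mod fs = 30 kHz.
30 kHz > fs/2 = 15.5 kHz, folds to fs − 30 kHz = 1 kHz.
96 kHz mod fs = 3 kHz.
3 kHz ≤ fs/2 = 15.5 kHz, appears at 3 kHz.
34 kHz and 96 kHz both map to 3 kHz.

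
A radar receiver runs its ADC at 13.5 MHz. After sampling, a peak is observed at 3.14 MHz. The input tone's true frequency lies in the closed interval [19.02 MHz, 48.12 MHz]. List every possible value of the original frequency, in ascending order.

Frequencies that alias to 3.14 MHz are k·fs ± 3.14 MHz for integer k ≥ 0.
k=0: 3.14 MHz.
k=1: 10.36 MHz, 16.64 MHz.
k=2: 23.86 MHz, 30.14 MHz.
k=3: 37.36 MHz, 43.64 MHz.
k=4: 50.86 MHz, 57.14 MHz.
Within [19.02 MHz, 48.12 MHz]: 23.86 MHz, 30.14 MHz, 37.36 MHz, 43.64 MHz.

23.86 MHz, 30.14 MHz, 37.36 MHz, 43.64 MHz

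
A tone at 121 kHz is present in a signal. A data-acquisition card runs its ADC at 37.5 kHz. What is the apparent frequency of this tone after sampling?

8.5 kHz

121 kHz mod fs = 8.5 kHz.
8.5 kHz ≤ fs/2 = 18.75 kHz, appears at 8.5 kHz.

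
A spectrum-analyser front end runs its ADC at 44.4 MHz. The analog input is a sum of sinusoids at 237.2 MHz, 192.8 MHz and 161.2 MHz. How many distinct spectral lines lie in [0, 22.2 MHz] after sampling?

fs/2 = 22.2 MHz.
237.2 MHz mod fs = 15.2 MHz.
15.2 MHz ≤ fs/2 = 22.2 MHz, appears at 15.2 MHz.
192.8 MHz mod fs = 15.2 MHz.
15.2 MHz ≤ fs/2 = 22.2 MHz, appears at 15.2 MHz.
161.2 MHz mod fs = 28 MHz.
28 MHz > fs/2 = 22.2 MHz, folds to fs − 28 MHz = 16.4 MHz.
Distinct values: {15.2 MHz, 16.4 MHz} → 2.

2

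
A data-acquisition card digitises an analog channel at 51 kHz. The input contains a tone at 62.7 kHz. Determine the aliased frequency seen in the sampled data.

62.7 kHz mod fs = 11.7 kHz.
11.7 kHz ≤ fs/2 = 25.5 kHz, appears at 11.7 kHz.

11.7 kHz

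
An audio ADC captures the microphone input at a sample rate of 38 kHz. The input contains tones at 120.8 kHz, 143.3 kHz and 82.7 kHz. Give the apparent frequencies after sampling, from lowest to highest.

6.7 kHz, 6.8 kHz, 8.7 kHz

fs/2 = 19 kHz.
120.8 kHz mod fs = 6.8 kHz.
6.8 kHz ≤ fs/2 = 19 kHz, appears at 6.8 kHz.
143.3 kHz mod fs = 29.3 kHz.
29.3 kHz > fs/2 = 19 kHz, folds to fs − 29.3 kHz = 8.7 kHz.
82.7 kHz mod fs = 6.7 kHz.
6.7 kHz ≤ fs/2 = 19 kHz, appears at 6.7 kHz.
Distinct values: {6.7 kHz, 6.8 kHz, 8.7 kHz}.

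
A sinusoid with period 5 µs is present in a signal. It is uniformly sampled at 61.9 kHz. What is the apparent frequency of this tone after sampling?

14.3 kHz

T = 5 µs → f = 1/T = 200 kHz.
200 kHz mod fs = 14.3 kHz.
14.3 kHz ≤ fs/2 = 30.95 kHz, appears at 14.3 kHz.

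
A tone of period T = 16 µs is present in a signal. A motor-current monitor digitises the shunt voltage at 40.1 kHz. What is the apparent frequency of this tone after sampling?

T = 16 µs → f = 1/T = 62.5 kHz.
62.5 kHz mod fs = 22.4 kHz.
22.4 kHz > fs/2 = 20.05 kHz, folds to fs − 22.4 kHz = 17.7 kHz.

17.7 kHz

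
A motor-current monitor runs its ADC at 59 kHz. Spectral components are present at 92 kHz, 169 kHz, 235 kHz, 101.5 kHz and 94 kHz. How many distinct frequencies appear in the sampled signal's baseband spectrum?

5

fs/2 = 29.5 kHz.
92 kHz mod fs = 33 kHz.
33 kHz > fs/2 = 29.5 kHz, folds to fs − 33 kHz = 26 kHz.
169 kHz mod fs = 51 kHz.
51 kHz > fs/2 = 29.5 kHz, folds to fs − 51 kHz = 8 kHz.
235 kHz mod fs = 58 kHz.
58 kHz > fs/2 = 29.5 kHz, folds to fs − 58 kHz = 1 kHz.
101.5 kHz mod fs = 42.5 kHz.
42.5 kHz > fs/2 = 29.5 kHz, folds to fs − 42.5 kHz = 16.5 kHz.
94 kHz mod fs = 35 kHz.
35 kHz > fs/2 = 29.5 kHz, folds to fs − 35 kHz = 24 kHz.
Distinct values: {1 kHz, 8 kHz, 16.5 kHz, 24 kHz, 26 kHz} → 5.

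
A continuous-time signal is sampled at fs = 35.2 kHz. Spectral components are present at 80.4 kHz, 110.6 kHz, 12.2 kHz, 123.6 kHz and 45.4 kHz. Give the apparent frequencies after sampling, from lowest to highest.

fs/2 = 17.6 kHz.
80.4 kHz mod fs = 10 kHz.
10 kHz ≤ fs/2 = 17.6 kHz, appears at 10 kHz.
110.6 kHz mod fs = 5 kHz.
5 kHz ≤ fs/2 = 17.6 kHz, appears at 5 kHz.
12.2 kHz ≤ fs/2 = 17.6 kHz, passes unchanged.
123.6 kHz mod fs = 18 kHz.
18 kHz > fs/2 = 17.6 kHz, folds to fs − 18 kHz = 17.2 kHz.
45.4 kHz mod fs = 10.2 kHz.
10.2 kHz ≤ fs/2 = 17.6 kHz, appears at 10.2 kHz.
Distinct values: {5 kHz, 10 kHz, 10.2 kHz, 12.2 kHz, 17.2 kHz}.

5 kHz, 10 kHz, 10.2 kHz, 12.2 kHz, 17.2 kHz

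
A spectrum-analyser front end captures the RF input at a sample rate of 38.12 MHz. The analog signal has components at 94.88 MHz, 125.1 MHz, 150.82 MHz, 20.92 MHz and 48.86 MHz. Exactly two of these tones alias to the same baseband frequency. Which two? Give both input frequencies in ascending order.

48.86 MHz, 125.1 MHz

fs/2 = 19.06 MHz.
94.88 MHz mod fs = 18.64 MHz.
18.64 MHz ≤ fs/2 = 19.06 MHz, appears at 18.64 MHz.
125.1 MHz mod fs = 10.74 MHz.
10.74 MHz ≤ fs/2 = 19.06 MHz, appears at 10.74 MHz.
150.82 MHz mod fs = 36.46 MHz.
36.46 MHz > fs/2 = 19.06 MHz, folds to fs − 36.46 MHz = 1.66 MHz.
20.92 MHz > fs/2 = 19.06 MHz, folds to fs − 20.92 MHz = 17.2 MHz.
48.86 MHz mod fs = 10.74 MHz.
10.74 MHz ≤ fs/2 = 19.06 MHz, appears at 10.74 MHz.
48.86 MHz and 125.1 MHz both map to 10.74 MHz.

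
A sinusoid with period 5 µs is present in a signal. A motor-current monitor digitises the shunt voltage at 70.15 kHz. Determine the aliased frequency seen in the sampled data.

T = 5 µs → f = 1/T = 200 kHz.
200 kHz mod fs = 59.7 kHz.
59.7 kHz > fs/2 = 35.075 kHz, folds to fs − 59.7 kHz = 10.45 kHz.

10.45 kHz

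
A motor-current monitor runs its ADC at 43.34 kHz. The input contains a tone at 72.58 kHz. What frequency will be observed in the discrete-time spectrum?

14.1 kHz

72.58 kHz mod fs = 29.24 kHz.
29.24 kHz > fs/2 = 21.67 kHz, folds to fs − 29.24 kHz = 14.1 kHz.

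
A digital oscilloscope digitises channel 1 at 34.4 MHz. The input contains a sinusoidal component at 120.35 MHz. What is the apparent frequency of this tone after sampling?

17.15 MHz

120.35 MHz mod fs = 17.15 MHz.
17.15 MHz ≤ fs/2 = 17.2 MHz, appears at 17.15 MHz.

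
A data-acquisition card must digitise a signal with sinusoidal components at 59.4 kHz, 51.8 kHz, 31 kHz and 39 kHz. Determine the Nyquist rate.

118.8 kHz

Highest-frequency component: 59.4 kHz.
Nyquist rate = 2 × 59.4 kHz = 118.8 kHz.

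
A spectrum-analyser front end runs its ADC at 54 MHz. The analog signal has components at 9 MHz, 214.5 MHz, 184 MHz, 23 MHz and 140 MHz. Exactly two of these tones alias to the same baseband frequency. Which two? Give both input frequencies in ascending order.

140 MHz, 184 MHz

fs/2 = 27 MHz.
9 MHz ≤ fs/2 = 27 MHz, passes unchanged.
214.5 MHz mod fs = 52.5 MHz.
52.5 MHz > fs/2 = 27 MHz, folds to fs − 52.5 MHz = 1.5 MHz.
184 MHz mod fs = 22 MHz.
22 MHz ≤ fs/2 = 27 MHz, appears at 22 MHz.
23 MHz ≤ fs/2 = 27 MHz, passes unchanged.
140 MHz mod fs = 32 MHz.
32 MHz > fs/2 = 27 MHz, folds to fs − 32 MHz = 22 MHz.
140 MHz and 184 MHz both map to 22 MHz.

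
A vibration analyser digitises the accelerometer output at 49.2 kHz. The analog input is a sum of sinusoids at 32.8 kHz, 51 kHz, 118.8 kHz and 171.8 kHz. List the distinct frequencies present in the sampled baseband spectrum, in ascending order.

fs/2 = 24.6 kHz.
32.8 kHz > fs/2 = 24.6 kHz, folds to fs − 32.8 kHz = 16.4 kHz.
51 kHz mod fs = 1.8 kHz.
1.8 kHz ≤ fs/2 = 24.6 kHz, appears at 1.8 kHz.
118.8 kHz mod fs = 20.4 kHz.
20.4 kHz ≤ fs/2 = 24.6 kHz, appears at 20.4 kHz.
171.8 kHz mod fs = 24.2 kHz.
24.2 kHz ≤ fs/2 = 24.6 kHz, appears at 24.2 kHz.
Distinct values: {1.8 kHz, 16.4 kHz, 20.4 kHz, 24.2 kHz}.

1.8 kHz, 16.4 kHz, 20.4 kHz, 24.2 kHz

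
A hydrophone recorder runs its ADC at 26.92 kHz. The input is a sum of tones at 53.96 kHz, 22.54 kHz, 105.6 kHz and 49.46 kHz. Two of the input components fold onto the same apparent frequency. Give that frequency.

fs/2 = 13.46 kHz.
53.96 kHz mod fs = 0.12 kHz.
0.12 kHz ≤ fs/2 = 13.46 kHz, appears at 0.12 kHz.
22.54 kHz > fs/2 = 13.46 kHz, folds to fs − 22.54 kHz = 4.38 kHz.
105.6 kHz mod fs = 24.84 kHz.
24.84 kHz > fs/2 = 13.46 kHz, folds to fs − 24.84 kHz = 2.08 kHz.
49.46 kHz mod fs = 22.54 kHz.
22.54 kHz > fs/2 = 13.46 kHz, folds to fs − 22.54 kHz = 4.38 kHz.
22.54 kHz and 49.46 kHz both map to 4.38 kHz.

4.38 kHz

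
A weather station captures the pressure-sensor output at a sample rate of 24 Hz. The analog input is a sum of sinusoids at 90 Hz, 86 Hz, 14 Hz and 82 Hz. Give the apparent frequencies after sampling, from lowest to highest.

6 Hz, 10 Hz

fs/2 = 12 Hz.
90 Hz mod fs = 18 Hz.
18 Hz > fs/2 = 12 Hz, folds to fs − 18 Hz = 6 Hz.
86 Hz mod fs = 14 Hz.
14 Hz > fs/2 = 12 Hz, folds to fs − 14 Hz = 10 Hz.
14 Hz > fs/2 = 12 Hz, folds to fs − 14 Hz = 10 Hz.
82 Hz mod fs = 10 Hz.
10 Hz ≤ fs/2 = 12 Hz, appears at 10 Hz.
Distinct values: {6 Hz, 10 Hz}.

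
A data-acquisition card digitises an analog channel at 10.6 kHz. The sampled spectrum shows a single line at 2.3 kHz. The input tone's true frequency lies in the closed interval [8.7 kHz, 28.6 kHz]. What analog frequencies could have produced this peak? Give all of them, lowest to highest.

12.9 kHz, 18.9 kHz, 23.5 kHz

Frequencies that alias to 2.3 kHz are k·fs ± 2.3 kHz for integer k ≥ 0.
k=0: 2.3 kHz.
k=1: 8.3 kHz, 12.9 kHz.
k=2: 18.9 kHz, 23.5 kHz.
k=3: 29.5 kHz, 34.1 kHz.
Within [8.7 kHz, 28.6 kHz]: 12.9 kHz, 18.9 kHz, 23.5 kHz.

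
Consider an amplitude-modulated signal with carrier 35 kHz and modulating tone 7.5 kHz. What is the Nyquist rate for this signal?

85 kHz

AM sidebands sit at fc ± fm = 27.5 kHz and 42.5 kHz.
Highest-frequency component: 42.5 kHz.
Nyquist rate = 2 × 42.5 kHz = 85 kHz.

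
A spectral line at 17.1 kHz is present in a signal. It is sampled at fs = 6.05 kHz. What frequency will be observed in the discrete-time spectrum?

17.1 kHz mod fs = 5 kHz.
5 kHz > fs/2 = 3.025 kHz, folds to fs − 5 kHz = 1.05 kHz.

1.05 kHz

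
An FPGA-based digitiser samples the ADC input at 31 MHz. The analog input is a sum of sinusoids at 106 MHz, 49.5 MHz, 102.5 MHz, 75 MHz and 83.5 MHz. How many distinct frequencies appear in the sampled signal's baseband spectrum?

fs/2 = 15.5 MHz.
106 MHz mod fs = 13 MHz.
13 MHz ≤ fs/2 = 15.5 MHz, appears at 13 MHz.
49.5 MHz mod fs = 18.5 MHz.
18.5 MHz > fs/2 = 15.5 MHz, folds to fs − 18.5 MHz = 12.5 MHz.
102.5 MHz mod fs = 9.5 MHz.
9.5 MHz ≤ fs/2 = 15.5 MHz, appears at 9.5 MHz.
75 MHz mod fs = 13 MHz.
13 MHz ≤ fs/2 = 15.5 MHz, appears at 13 MHz.
83.5 MHz mod fs = 21.5 MHz.
21.5 MHz > fs/2 = 15.5 MHz, folds to fs − 21.5 MHz = 9.5 MHz.
Distinct values: {9.5 MHz, 12.5 MHz, 13 MHz} → 3.

3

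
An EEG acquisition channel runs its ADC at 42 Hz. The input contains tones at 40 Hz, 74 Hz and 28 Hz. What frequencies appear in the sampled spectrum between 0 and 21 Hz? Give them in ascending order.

fs/2 = 21 Hz.
40 Hz > fs/2 = 21 Hz, folds to fs − 40 Hz = 2 Hz.
74 Hz mod fs = 32 Hz.
32 Hz > fs/2 = 21 Hz, folds to fs − 32 Hz = 10 Hz.
28 Hz > fs/2 = 21 Hz, folds to fs − 28 Hz = 14 Hz.
Distinct values: {2 Hz, 10 Hz, 14 Hz}.

2 Hz, 10 Hz, 14 Hz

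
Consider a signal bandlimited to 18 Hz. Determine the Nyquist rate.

36 Hz

Nyquist rate = 2 × 18 Hz = 36 Hz.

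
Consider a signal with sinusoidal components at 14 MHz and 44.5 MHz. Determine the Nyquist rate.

89 MHz

Highest-frequency component: 44.5 MHz.
Nyquist rate = 2 × 44.5 MHz = 89 MHz.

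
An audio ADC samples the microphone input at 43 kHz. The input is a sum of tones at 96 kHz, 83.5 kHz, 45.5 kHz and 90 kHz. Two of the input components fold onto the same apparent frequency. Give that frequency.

2.5 kHz

fs/2 = 21.5 kHz.
96 kHz mod fs = 10 kHz.
10 kHz ≤ fs/2 = 21.5 kHz, appears at 10 kHz.
83.5 kHz mod fs = 40.5 kHz.
40.5 kHz > fs/2 = 21.5 kHz, folds to fs − 40.5 kHz = 2.5 kHz.
45.5 kHz mod fs = 2.5 kHz.
2.5 kHz ≤ fs/2 = 21.5 kHz, appears at 2.5 kHz.
90 kHz mod fs = 4 kHz.
4 kHz ≤ fs/2 = 21.5 kHz, appears at 4 kHz.
45.5 kHz and 83.5 kHz both map to 2.5 kHz.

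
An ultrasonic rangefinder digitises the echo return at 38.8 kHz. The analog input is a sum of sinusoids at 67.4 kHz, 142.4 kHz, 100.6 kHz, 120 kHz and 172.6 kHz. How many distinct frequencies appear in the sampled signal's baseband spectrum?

fs/2 = 19.4 kHz.
67.4 kHz mod fs = 28.6 kHz.
28.6 kHz > fs/2 = 19.4 kHz, folds to fs − 28.6 kHz = 10.2 kHz.
142.4 kHz mod fs = 26 kHz.
26 kHz > fs/2 = 19.4 kHz, folds to fs − 26 kHz = 12.8 kHz.
100.6 kHz mod fs = 23 kHz.
23 kHz > fs/2 = 19.4 kHz, folds to fs − 23 kHz = 15.8 kHz.
120 kHz mod fs = 3.6 kHz.
3.6 kHz ≤ fs/2 = 19.4 kHz, appears at 3.6 kHz.
172.6 kHz mod fs = 17.4 kHz.
17.4 kHz ≤ fs/2 = 19.4 kHz, appears at 17.4 kHz.
Distinct values: {3.6 kHz, 10.2 kHz, 12.8 kHz, 15.8 kHz, 17.4 kHz} → 5.

5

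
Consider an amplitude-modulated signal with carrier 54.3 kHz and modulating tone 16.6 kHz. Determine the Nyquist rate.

AM sidebands sit at fc ± fm = 37.7 kHz and 70.9 kHz.
Highest-frequency component: 70.9 kHz.
Nyquist rate = 2 × 70.9 kHz = 141.8 kHz.

141.8 kHz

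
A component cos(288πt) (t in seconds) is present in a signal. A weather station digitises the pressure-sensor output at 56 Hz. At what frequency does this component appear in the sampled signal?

24 Hz

ω = 288π rad/s → f = ω/(2π) = 144 Hz.
144 Hz mod fs = 32 Hz.
32 Hz > fs/2 = 28 Hz, folds to fs − 32 Hz = 24 Hz.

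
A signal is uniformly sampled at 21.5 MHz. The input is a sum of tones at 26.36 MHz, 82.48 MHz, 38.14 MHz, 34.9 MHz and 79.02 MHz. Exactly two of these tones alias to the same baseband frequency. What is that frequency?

fs/2 = 10.75 MHz.
26.36 MHz mod fs = 4.86 MHz.
4.86 MHz ≤ fs/2 = 10.75 MHz, appears at 4.86 MHz.
82.48 MHz mod fs = 17.98 MHz.
17.98 MHz > fs/2 = 10.75 MHz, folds to fs − 17.98 MHz = 3.52 MHz.
38.14 MHz mod fs = 16.64 MHz.
16.64 MHz > fs/2 = 10.75 MHz, folds to fs − 16.64 MHz = 4.86 MHz.
34.9 MHz mod fs = 13.4 MHz.
13.4 MHz > fs/2 = 10.75 MHz, folds to fs − 13.4 MHz = 8.1 MHz.
79.02 MHz mod fs = 14.52 MHz.
14.52 MHz > fs/2 = 10.75 MHz, folds to fs − 14.52 MHz = 6.98 MHz.
26.36 MHz and 38.14 MHz both map to 4.86 MHz.

4.86 MHz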